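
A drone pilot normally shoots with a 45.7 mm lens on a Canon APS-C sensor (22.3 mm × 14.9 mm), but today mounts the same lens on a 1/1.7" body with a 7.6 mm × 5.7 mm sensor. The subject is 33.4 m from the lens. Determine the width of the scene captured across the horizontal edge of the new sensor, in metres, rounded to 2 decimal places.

5.55 m

The focal length stays 45.7 mm; the relevant sensor dimension is now w = 7.6 mm. Object distance dₒ = 33.4 m = 33400 mm.
Thin-lens field width W = w·(dₒ − f)/f = 7.6 × (33400 − 45.7)/45.7 ≈ 5546.886 mm = 5.54689 m.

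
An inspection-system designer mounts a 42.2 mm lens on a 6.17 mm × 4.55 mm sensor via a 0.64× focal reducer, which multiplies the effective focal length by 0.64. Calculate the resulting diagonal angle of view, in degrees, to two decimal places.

Effective focal length f = 42.2 × 0.64 = 27.008 mm.
Sensor diagonal = √(6.17² + 4.55²) = √58.7714 ≈ 7.6663 mm.
α = 2·arctan(7.666 / (2 × 27.008)) = 2·arctan(0.14193) ≈ 16.1556°.

16.16°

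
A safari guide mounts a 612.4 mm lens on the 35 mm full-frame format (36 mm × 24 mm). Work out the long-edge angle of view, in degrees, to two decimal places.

3.37°

Angle of view α = 2·arctan(w/2f) with w = 36 mm and f = 612.4 mm.
w/2f = 0.02939; arctan(0.02939) ≈ 1.6836°, so α ≈ 3.3672°.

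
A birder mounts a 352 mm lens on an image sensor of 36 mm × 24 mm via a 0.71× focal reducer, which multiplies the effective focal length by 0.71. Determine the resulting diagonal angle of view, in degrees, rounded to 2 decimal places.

9.89°

Effective focal length f = 352 × 0.71 = 249.92 mm.
Sensor diagonal = √(36² + 24²) = √1872.0000 ≈ 43.2666 mm.
α = 2·arctan(43.267 / (2 × 249.92)) = 2·arctan(0.08656) ≈ 9.8945°.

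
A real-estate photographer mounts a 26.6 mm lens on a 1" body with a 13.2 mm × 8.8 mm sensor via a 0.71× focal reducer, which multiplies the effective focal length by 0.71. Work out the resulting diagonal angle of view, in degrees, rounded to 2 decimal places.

Effective focal length f = 26.6 × 0.71 = 18.886 mm.
Sensor diagonal = √(13.2² + 8.8²) = √251.6800 ≈ 15.8644 mm.
α = 2·arctan(15.864 / (2 × 18.886)) = 2·arctan(0.42000) ≈ 45.5653°.

45.57°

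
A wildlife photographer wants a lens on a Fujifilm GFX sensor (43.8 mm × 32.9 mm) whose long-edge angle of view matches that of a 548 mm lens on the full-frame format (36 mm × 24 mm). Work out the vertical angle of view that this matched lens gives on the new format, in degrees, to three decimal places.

Equal long-edge AOV ⇒ f₂ = f₁ · 43.8/36 = 548 × 1.21667 ≈ 666.7333 mm.
Vertical AOV on the new format = 2·arctan(32.9 / (2 × 666.7333)) = 2·arctan(0.02467) ≈ 2.8267°.

2.827°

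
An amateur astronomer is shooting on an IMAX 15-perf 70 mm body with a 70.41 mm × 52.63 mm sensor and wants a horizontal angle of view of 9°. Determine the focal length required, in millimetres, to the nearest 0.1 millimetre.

From α = 2·arctan(w/2f) we get f = w / (2·tan(α/2)).
With w = 70.41 mm and α/2 = 4.5°, tan(α/2) ≈ 0.07870, so f ≈ 70.41 / 0.15740 ≈ 447.3219 mm.

447.3 mm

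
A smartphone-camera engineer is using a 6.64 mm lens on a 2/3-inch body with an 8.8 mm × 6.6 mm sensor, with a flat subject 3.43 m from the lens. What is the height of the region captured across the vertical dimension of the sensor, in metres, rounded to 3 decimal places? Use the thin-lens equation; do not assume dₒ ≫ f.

3.403 m

dₒ: 3.43 m = 3430 mm.
Similar triangles through the lens centre give W/dₒ = h/dᵢ; with 1/f = 1/dₒ + 1/dᵢ this gives W = h·(dₒ − f)/f.
W = 6.6 mm × (3430 − 6.64) / 6.64 = 6.6 × 515.5663 ≈ 3402.737 mm = 3.40274 m.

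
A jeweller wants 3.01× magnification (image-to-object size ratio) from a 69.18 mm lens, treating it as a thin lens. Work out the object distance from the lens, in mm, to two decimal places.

With m = dᵢ/dₒ and 1/f = 1/dₒ + 1/dᵢ, substituting dᵢ = m·dₒ gives 1/f = (1 + 1/m)/dₒ, hence dₒ = f·(1 + 1/m).
dₒ = 69.18 × (1 + 1/3.01) = 69.18 × 1.33223 ≈ 92.163 mm.

92.16 mm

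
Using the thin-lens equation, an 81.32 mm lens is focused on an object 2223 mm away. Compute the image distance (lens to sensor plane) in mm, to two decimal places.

1/dᵢ = 1/f − 1/dₒ = 1/81.32 − 1/2223 = 0.0118473 mm⁻¹.
dᵢ = 1/0.0118473 ≈ 84.4077 mm.

84.41 mm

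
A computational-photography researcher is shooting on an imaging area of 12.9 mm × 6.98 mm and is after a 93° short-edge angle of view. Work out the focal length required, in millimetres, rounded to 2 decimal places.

From α = 2·arctan(h/2f) we get f = h / (2·tan(α/2)).
With h = 6.98 mm and α/2 = 46.5°, tan(α/2) ≈ 1.05378, so f ≈ 6.98 / 2.10756 ≈ 3.3119 mm.

3.31 mm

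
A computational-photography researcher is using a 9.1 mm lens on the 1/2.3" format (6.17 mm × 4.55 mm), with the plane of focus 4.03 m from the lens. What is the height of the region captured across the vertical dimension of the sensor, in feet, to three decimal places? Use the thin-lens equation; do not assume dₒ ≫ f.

6.596 ft

dₒ: 4.03 m = 4030 mm.
Similar triangles through the lens centre give W/dₒ = h/dᵢ; with 1/f = 1/dₒ + 1/dᵢ this gives W = h·(dₒ − f)/f.
W = 4.55 mm × (4030 − 9.1) / 9.1 = 4.55 × 441.8571 ≈ 2010.450 mm = 2010.450/304.8 ft = 6.59596 ft.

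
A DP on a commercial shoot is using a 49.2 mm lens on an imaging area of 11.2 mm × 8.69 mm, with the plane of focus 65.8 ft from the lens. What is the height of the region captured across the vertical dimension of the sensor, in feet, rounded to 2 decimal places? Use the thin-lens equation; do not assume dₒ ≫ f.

11.59 ft

dₒ: 65.8 ft × 304.8 mm/ft = 20055.84 mm.
Similar triangles through the lens centre give W/dₒ = h/dᵢ; with 1/f = 1/dₒ + 1/dᵢ this gives W = h·(dₒ − f)/f.
W = 8.69 mm × (20055.8 − 49.2) / 49.2 = 8.69 × 406.6390 ≈ 3533.693 mm = 3533.693/304.8 ft = 11.5935 ft.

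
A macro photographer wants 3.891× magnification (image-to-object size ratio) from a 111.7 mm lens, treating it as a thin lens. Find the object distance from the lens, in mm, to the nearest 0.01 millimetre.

With m = dᵢ/dₒ and 1/f = 1/dₒ + 1/dᵢ, substituting dᵢ = m·dₒ gives 1/f = (1 + 1/m)/dₒ, hence dₒ = f·(1 + 1/m).
dₒ = 111.7 × (1 + 1/3.891) = 111.7 × 1.25700 ≈ 140.407 mm.

140.41 mm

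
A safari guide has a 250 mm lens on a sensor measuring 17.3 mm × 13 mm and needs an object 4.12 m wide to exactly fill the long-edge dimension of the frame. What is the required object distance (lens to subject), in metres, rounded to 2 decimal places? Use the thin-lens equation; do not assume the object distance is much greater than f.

W: 4.12 m = 4120 mm.
Magnification m = w/W = dᵢ/dₒ; combined with 1/f = 1/dₒ + 1/dᵢ this gives dₒ = f·(1 + W/w).
dₒ = 250 mm × (1 + 4120/17.3) = 250 × 239.1503 ≈ 59787.572 mm = 59.7876 m.

59.79 m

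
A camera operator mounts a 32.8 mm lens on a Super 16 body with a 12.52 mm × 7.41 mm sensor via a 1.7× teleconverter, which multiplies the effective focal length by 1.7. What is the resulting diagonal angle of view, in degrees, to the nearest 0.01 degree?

Effective focal length f = 32.8 × 1.7 = 55.76 mm.
Sensor diagonal = √(12.52² + 7.41²) = √211.6585 ≈ 14.5485 mm.
α = 2·arctan(14.548 / (2 × 55.76)) = 2·arctan(0.13046) ≈ 14.8652°.

14.87°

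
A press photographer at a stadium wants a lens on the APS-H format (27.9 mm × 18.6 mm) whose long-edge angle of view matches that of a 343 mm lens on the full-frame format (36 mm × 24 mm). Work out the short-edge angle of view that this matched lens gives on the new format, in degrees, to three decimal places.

4.007°

Equal long-edge AOV ⇒ f₂ = f₁ · 27.9/36 = 343 × 0.77500 ≈ 265.8250 mm.
Short-edge AOV on the new format = 2·arctan(18.6 / (2 × 265.8250)) = 2·arctan(0.03499) ≈ 4.0074°.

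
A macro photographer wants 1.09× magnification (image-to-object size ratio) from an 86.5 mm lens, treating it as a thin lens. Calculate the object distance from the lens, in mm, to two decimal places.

165.86 mm

With m = dᵢ/dₒ and 1/f = 1/dₒ + 1/dᵢ, substituting dᵢ = m·dₒ gives 1/f = (1 + 1/m)/dₒ, hence dₒ = f·(1 + 1/m).
dₒ = 86.5 × (1 + 1/1.09) = 86.5 × 1.91743 ≈ 165.858 mm.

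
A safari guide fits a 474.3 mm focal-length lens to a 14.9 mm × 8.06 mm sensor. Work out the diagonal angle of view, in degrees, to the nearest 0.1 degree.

Sensor diagonal = √(14.9² + 8.06²) = √286.9736 ≈ 16.9403 mm.
Angle of view α = 2·arctan(d/2f) with d = 16.9403 mm and f = 474.3 mm.
d/2f = 0.01786; arctan(0.01786) ≈ 1.0231°, so α ≈ 2.0462°.

2.0°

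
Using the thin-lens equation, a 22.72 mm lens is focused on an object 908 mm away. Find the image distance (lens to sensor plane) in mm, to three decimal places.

1/dᵢ = 1/f − 1/dₒ = 1/22.72 − 1/908 = 0.0429128 mm⁻¹.
dᵢ = 1/0.0429128 ≈ 23.3031 mm.

23.303 mm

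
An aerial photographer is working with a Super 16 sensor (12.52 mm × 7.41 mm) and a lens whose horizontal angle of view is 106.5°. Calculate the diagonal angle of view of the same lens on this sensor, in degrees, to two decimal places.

From the horizontal AOV: f = 12.52 / (2·tan(53.25°)) = 12.52 / 2.67832 ≈ 4.6746 mm.
Sensor diagonal = √(12.52² + 7.41²) = √211.6585 ≈ 14.5485 mm.
Diagonal AOV = 2·arctan(14.5485 / (2 × 4.6746)) = 2·arctan(1.55613) ≈ 114.5489°.

114.55°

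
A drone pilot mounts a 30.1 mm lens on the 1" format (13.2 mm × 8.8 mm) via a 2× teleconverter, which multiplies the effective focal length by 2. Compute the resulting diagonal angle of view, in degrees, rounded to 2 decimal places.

Effective focal length f = 30.1 × 2 = 60.2 mm.
Sensor diagonal = √(13.2² + 8.8²) = √251.6800 ≈ 15.8644 mm.
α = 2·arctan(15.864 / (2 × 60.2)) = 2·arctan(0.13176) ≈ 15.0126°.

15.01°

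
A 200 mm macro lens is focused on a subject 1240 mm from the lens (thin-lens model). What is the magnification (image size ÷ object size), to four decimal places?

Thin lens: 1/f = 1/dₒ + 1/dᵢ → 1/dᵢ = 1/200 − 1/1240 = 0.0041935 mm⁻¹, so dᵢ ≈ 238.4615 mm.
Magnification m = dᵢ/dₒ = 238.4615/1240 ≈ 0.19231.

0.1923×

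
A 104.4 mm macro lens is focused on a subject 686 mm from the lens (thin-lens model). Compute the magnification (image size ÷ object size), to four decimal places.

0.1795×

Thin lens: 1/f = 1/dₒ + 1/dᵢ → 1/dᵢ = 1/104.4 − 1/686 = 0.0081208 mm⁻¹, so dᵢ ≈ 123.1403 mm.
Magnification m = dᵢ/dₒ = 123.1403/686 ≈ 0.17950.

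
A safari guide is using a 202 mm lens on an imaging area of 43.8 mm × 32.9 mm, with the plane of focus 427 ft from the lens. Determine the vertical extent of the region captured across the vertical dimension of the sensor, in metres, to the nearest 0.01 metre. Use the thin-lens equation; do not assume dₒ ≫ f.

dₒ: 427 ft × 304.8 mm/ft = 130149.60 mm.
Similar triangles through the lens centre give W/dₒ = h/dᵢ; with 1/f = 1/dₒ + 1/dᵢ this gives W = h·(dₒ − f)/f.
W = 32.9 mm × (130150 − 202) / 202 = 32.9 × 643.3049 ≈ 21164.732 mm = 21.1647 m.

21.16 m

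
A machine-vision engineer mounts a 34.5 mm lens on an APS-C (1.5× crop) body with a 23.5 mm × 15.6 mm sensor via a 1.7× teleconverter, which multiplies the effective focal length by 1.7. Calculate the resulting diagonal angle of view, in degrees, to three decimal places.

27.042°

Effective focal length f = 34.5 × 1.7 = 58.65 mm.
Sensor diagonal = √(23.5² + 15.6²) = √795.6100 ≈ 28.2066 mm.
α = 2·arctan(28.207 / (2 × 58.65)) = 2·arctan(0.24047) ≈ 27.0419°.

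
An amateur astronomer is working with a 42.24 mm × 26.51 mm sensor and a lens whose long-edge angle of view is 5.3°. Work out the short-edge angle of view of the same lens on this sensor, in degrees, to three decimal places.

From the long-edge AOV: f = 42.24 / (2·tan(2.65°)) = 42.24 / 0.09257 ≈ 456.3109 mm.
Short-edge AOV = 2·arctan(26.51 / (2 × 456.3109)) = 2·arctan(0.02905) ≈ 3.3277°.

3.328°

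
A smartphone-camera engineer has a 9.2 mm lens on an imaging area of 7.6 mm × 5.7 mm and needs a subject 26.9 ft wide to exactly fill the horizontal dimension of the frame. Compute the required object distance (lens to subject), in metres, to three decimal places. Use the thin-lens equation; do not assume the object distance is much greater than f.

W: 26.9 ft × 304.8 mm/ft = 8199.12 mm.
Magnification m = w/W = dᵢ/dₒ; combined with 1/f = 1/dₒ + 1/dᵢ this gives dₒ = f·(1 + W/w).
dₒ = 9.2 mm × (1 + 8199.12/7.6) = 9.2 × 1079.8315 ≈ 9934.450 mm = 9.93445 m.

9.934 m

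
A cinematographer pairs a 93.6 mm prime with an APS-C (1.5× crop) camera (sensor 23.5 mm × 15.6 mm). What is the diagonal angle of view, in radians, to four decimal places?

Sensor diagonal = √(23.5² + 15.6²) = √795.6100 ≈ 28.2066 mm.
Angle of view α = 2·arctan(d/2f) with d = 28.2066 mm and f = 93.6 mm.
d/2f = 0.15068; arctan(0.15068) ≈ 0.1496 rad, so α ≈ 0.2991 rad.

0.2991 rad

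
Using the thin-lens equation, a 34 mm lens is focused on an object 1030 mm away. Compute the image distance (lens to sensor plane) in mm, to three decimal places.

1/dᵢ = 1/f − 1/dₒ = 1/34 − 1/1030 = 0.0284409 mm⁻¹.
dᵢ = 1/0.0284409 ≈ 35.1606 mm.

35.161 mm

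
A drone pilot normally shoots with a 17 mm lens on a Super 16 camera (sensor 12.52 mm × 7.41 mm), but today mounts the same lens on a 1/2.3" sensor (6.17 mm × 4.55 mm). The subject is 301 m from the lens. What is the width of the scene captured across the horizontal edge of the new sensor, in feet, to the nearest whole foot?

The focal length stays 17 mm; the relevant sensor dimension is now w = 6.17 mm. Object distance dₒ = 301 m = 301000 mm.
Thin-lens field width W = w·(dₒ − f)/f = 6.17 × (301000 − 17)/17 ≈ 109239.124 mm = 109239.124/304.8 ft = 358.396 ft.

358 ft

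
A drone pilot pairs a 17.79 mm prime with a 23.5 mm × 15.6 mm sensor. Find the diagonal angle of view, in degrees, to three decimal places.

76.812°

Sensor diagonal = √(23.5² + 15.6²) = √795.6100 ≈ 28.2066 mm.
Angle of view α = 2·arctan(d/2f) with d = 28.2066 mm and f = 17.79 mm.
d/2f = 0.79276; arctan(0.79276) ≈ 38.4061°, so α ≈ 76.8123°.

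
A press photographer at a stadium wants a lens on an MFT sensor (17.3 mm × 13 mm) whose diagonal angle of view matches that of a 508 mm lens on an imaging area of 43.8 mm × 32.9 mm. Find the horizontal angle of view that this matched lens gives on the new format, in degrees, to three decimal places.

Sensor diagonal = √(43.8² + 32.9²) = √3000.8500 ≈ 54.7800 mm.
Sensor diagonal = √(17.3² + 13²) = √468.2900 ≈ 21.6400 mm.
Equal diagonal AOV ⇒ f₂ = f₁ · 21.6400/54.7800 = 508 × 0.39503 ≈ 200.6777 mm.
Horizontal AOV on the new format = 2·arctan(17.3 / (2 × 200.6777)) = 2·arctan(0.04310) ≈ 4.9363°.

4.936°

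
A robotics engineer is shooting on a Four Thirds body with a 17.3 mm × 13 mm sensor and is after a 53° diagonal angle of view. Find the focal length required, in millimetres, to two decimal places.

Sensor diagonal = √(17.3² + 13²) = √468.2900 ≈ 21.6400 mm.
From α = 2·arctan(d/2f) we get f = d / (2·tan(α/2)).
With d = 21.6400 mm and α/2 = 26.5°, tan(α/2) ≈ 0.49858, so f ≈ 21.6400 / 0.99716 ≈ 21.7016 mm.

21.70 mm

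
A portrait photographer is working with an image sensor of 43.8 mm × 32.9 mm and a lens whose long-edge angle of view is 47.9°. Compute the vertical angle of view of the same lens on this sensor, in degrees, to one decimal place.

From the long-edge AOV: f = 43.8 / (2·tan(23.95°)) = 43.8 / 0.88837 ≈ 49.3040 mm.
Vertical AOV = 2·arctan(32.9 / (2 × 49.3040)) = 2·arctan(0.33364) ≈ 36.9020°.

36.9°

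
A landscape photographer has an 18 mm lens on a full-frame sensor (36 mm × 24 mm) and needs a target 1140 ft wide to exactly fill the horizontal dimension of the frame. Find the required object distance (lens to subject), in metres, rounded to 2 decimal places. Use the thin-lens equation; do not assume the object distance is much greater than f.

W: 1140 ft × 304.8 mm/ft = 347471.99 mm.
Magnification m = w/W = dᵢ/dₒ; combined with 1/f = 1/dₒ + 1/dᵢ this gives dₒ = f·(1 + W/w).
dₒ = 18 mm × (1 + 347472/36) = 18 × 9652.9997 ≈ 173753.994 mm = 173.754 m.

173.75 m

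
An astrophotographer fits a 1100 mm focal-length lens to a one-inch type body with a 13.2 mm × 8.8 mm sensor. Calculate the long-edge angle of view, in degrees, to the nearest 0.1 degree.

Angle of view α = 2·arctan(w/2f) with w = 13.2 mm and f = 1100 mm.
w/2f = 0.00600; arctan(0.00600) ≈ 0.3438°, so α ≈ 0.6875°.

0.7°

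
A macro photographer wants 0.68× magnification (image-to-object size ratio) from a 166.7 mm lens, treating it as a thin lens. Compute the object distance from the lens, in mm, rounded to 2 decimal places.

411.85 mm

With m = dᵢ/dₒ and 1/f = 1/dₒ + 1/dᵢ, substituting dᵢ = m·dₒ gives 1/f = (1 + 1/m)/dₒ, hence dₒ = f·(1 + 1/m).
dₒ = 166.7 × (1 + 1/0.68) = 166.7 × 2.47059 ≈ 411.847 mm.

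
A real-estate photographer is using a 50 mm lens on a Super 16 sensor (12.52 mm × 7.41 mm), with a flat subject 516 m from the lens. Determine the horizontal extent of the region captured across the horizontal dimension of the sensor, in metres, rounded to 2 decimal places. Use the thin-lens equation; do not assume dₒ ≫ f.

129.19 m

dₒ: 516 m = 516000 mm.
Similar triangles through the lens centre give W/dₒ = w/dᵢ; with 1/f = 1/dₒ + 1/dᵢ this gives W = w·(dₒ − f)/f.
W = 12.52 mm × (516000 − 50) / 50 = 12.52 × 10319.0000 ≈ 129193.880 mm = 129.194 m.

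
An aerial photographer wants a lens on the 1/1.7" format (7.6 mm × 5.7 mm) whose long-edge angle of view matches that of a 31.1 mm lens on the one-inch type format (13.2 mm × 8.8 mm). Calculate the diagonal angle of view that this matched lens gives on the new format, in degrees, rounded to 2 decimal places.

29.71°

Equal long-edge AOV ⇒ f₂ = f₁ · 7.6/13.2 = 31.1 × 0.57576 ≈ 17.9061 mm.
Sensor diagonal = √(7.6² + 5.7²) = √90.2500 ≈ 9.5000 mm.
Diagonal AOV on the new format = 2·arctan(9.5000 / (2 × 17.9061)) = 2·arctan(0.26527) ≈ 29.7137°.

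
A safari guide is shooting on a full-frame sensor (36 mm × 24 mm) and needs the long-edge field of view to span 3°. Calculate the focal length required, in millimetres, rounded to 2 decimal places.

687.39 mm

From α = 2·arctan(w/2f) we get f = w / (2·tan(α/2)).
With w = 36 mm and α/2 = 1.5°, tan(α/2) ≈ 0.02619, so f ≈ 36 / 0.05237 ≈ 687.3923 mm.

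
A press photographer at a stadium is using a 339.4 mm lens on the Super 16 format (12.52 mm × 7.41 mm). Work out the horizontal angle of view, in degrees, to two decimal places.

Angle of view α = 2·arctan(w/2f) with w = 12.52 mm and f = 339.4 mm.
w/2f = 0.01844; arctan(0.01844) ≈ 1.0567°, so α ≈ 2.1133°.

2.11°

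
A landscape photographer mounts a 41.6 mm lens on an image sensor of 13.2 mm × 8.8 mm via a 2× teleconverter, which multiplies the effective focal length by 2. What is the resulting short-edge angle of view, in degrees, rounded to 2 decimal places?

6.05°

Effective focal length f = 41.6 × 2 = 83.2 mm.
α = 2·arctan(8.8 / (2 × 83.2)) = 2·arctan(0.05288) ≈ 6.0545°.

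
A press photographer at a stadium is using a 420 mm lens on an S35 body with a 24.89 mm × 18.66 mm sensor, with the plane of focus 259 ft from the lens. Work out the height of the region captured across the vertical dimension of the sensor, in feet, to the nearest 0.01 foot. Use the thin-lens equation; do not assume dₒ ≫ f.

dₒ: 259 ft × 304.8 mm/ft = 78943.20 mm.
Similar triangles through the lens centre give W/dₒ = h/dᵢ; with 1/f = 1/dₒ + 1/dᵢ this gives W = h·(dₒ − f)/f.
W = 18.66 mm × (78943.2 − 420) / 420 = 18.66 × 186.9600 ≈ 3488.673 mm = 3488.673/304.8 ft = 11.4458 ft.

11.45 ft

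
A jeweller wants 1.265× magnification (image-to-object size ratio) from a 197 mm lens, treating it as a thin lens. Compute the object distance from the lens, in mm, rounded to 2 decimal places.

With m = dᵢ/dₒ and 1/f = 1/dₒ + 1/dᵢ, substituting dᵢ = m·dₒ gives 1/f = (1 + 1/m)/dₒ, hence dₒ = f·(1 + 1/m).
dₒ = 197 × (1 + 1/1.265) = 197 × 1.79051 ≈ 352.731 mm.

352.73 mm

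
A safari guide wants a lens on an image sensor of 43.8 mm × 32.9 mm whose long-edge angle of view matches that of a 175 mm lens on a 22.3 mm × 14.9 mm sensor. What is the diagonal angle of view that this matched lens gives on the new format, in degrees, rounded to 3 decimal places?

Equal long-edge AOV ⇒ f₂ = f₁ · 43.8/22.3 = 175 × 1.96413 ≈ 343.7220 mm.
Sensor diagonal = √(43.8² + 32.9²) = √3000.8500 ≈ 54.7800 mm.
Diagonal AOV on the new format = 2·arctan(54.7800 / (2 × 343.7220)) = 2·arctan(0.07969) ≈ 9.1121°.

9.112°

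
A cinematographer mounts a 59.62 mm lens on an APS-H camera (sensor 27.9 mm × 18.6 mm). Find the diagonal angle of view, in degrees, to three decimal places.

Sensor diagonal = √(27.9² + 18.6²) = √1124.3700 ≈ 33.5316 mm.
Angle of view α = 2·arctan(d/2f) with d = 33.5316 mm and f = 59.62 mm.
d/2f = 0.28121; arctan(0.28121) ≈ 15.7066°, so α ≈ 31.4132°.

31.413°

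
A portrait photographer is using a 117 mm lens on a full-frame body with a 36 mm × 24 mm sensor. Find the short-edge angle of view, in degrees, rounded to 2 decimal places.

Angle of view α = 2·arctan(h/2f) with h = 24 mm and f = 117 mm.
h/2f = 0.10256; arctan(0.10256) ≈ 5.8560°, so α ≈ 11.7120°.

11.71°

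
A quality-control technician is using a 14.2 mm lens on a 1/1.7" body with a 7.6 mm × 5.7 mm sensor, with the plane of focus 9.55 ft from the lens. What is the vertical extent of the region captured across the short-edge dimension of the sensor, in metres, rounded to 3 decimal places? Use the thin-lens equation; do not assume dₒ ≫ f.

dₒ: 9.55 ft × 304.8 mm/ft = 2910.84 mm.
Similar triangles through the lens centre give W/dₒ = h/dᵢ; with 1/f = 1/dₒ + 1/dᵢ this gives W = h·(dₒ − f)/f.
W = 5.7 mm × (2910.84 − 14.2) / 14.2 = 5.7 × 203.9887 ≈ 1162.736 mm = 1.16274 m.

1.163 m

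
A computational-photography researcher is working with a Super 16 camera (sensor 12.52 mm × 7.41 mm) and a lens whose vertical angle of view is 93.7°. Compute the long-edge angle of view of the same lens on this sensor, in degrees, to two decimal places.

121.96°

From the vertical AOV: f = 7.41 / (2·tan(46.85°)) = 7.41 / 2.13351 ≈ 3.4731 mm.
Long-edge AOV = 2·arctan(12.52 / (2 × 3.4731)) = 2·arctan(1.80240) ≈ 121.9556°.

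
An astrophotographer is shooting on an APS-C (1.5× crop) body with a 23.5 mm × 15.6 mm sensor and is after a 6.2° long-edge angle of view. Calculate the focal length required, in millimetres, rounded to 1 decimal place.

217.0 mm

From α = 2·arctan(w/2f) we get f = w / (2·tan(α/2)).
With w = 23.5 mm and α/2 = 3.1°, tan(α/2) ≈ 0.05416, so f ≈ 23.5 / 0.10832 ≈ 216.9575 mm.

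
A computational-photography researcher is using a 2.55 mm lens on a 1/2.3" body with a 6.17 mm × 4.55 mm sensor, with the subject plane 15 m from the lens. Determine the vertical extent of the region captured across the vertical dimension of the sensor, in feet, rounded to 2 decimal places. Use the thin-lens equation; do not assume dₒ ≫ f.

dₒ: 15 m = 15000 mm.
Similar triangles through the lens centre give W/dₒ = h/dᵢ; with 1/f = 1/dₒ + 1/dᵢ this gives W = h·(dₒ − f)/f.
W = 4.55 mm × (15000 − 2.55) / 2.55 = 4.55 × 5881.3529 ≈ 26760.156 mm = 26760.156/304.8 ft = 87.7958 ft.

87.80 ft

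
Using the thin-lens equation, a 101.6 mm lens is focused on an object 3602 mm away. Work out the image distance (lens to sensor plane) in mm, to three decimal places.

1/dᵢ = 1/f − 1/dₒ = 1/101.6 − 1/3602 = 0.0095649 mm⁻¹.
dᵢ = 1/0.0095649 ≈ 104.5490 mm.

104.549 mm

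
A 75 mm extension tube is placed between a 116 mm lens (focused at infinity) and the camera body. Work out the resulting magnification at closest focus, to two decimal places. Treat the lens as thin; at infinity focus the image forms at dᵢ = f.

0.65×

The tube moves the image plane from f to f + e, so dᵢ = 116 + 75 = 191 mm. Focus is achieved when 1/f = 1/dₒ + 1/dᵢ, giving dₒ = 1/(1/f − 1/(f+e)).
Magnification m = dᵢ/dₒ = (f+e)·(1/f − 1/(f+e)) = e/f = 75/116 ≈ 0.6466.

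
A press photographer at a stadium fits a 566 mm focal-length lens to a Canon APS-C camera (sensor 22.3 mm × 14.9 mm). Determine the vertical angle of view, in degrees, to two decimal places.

1.51°

Angle of view α = 2·arctan(h/2f) with h = 14.9 mm and f = 566 mm.
h/2f = 0.01316; arctan(0.01316) ≈ 0.7541°, so α ≈ 1.5082°.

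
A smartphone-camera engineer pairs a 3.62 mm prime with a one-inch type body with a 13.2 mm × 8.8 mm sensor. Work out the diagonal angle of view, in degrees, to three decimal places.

Sensor diagonal = √(13.2² + 8.8²) = √251.6800 ≈ 15.8644 mm.
Angle of view α = 2·arctan(d/2f) with d = 15.8644 mm and f = 3.62 mm.
d/2f = 2.19122; arctan(2.19122) ≈ 65.4696°, so α ≈ 130.9392°.

130.939°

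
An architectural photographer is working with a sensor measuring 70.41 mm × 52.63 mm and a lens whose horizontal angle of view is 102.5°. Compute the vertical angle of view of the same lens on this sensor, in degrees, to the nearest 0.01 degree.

85.93°

From the horizontal AOV: f = 70.41 / (2·tan(51.25°)) = 70.41 / 2.49195 ≈ 28.2550 mm.
Vertical AOV = 2·arctan(52.63 / (2 × 28.2550)) = 2·arctan(0.93134) ≈ 85.9279°.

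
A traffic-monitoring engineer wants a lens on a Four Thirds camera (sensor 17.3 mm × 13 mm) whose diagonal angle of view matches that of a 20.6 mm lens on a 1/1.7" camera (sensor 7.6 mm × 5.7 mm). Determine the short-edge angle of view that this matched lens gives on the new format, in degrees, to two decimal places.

15.77°

Sensor diagonal = √(7.6² + 5.7²) = √90.2500 ≈ 9.5000 mm.
Sensor diagonal = √(17.3² + 13²) = √468.2900 ≈ 21.6400 mm.
Equal diagonal AOV ⇒ f₂ = f₁ · 21.6400/9.5000 = 20.6 × 2.27790 ≈ 46.9247 mm.
Short-edge AOV on the new format = 2·arctan(13 / (2 × 46.9247)) = 2·arctan(0.13852) ≈ 15.7728°.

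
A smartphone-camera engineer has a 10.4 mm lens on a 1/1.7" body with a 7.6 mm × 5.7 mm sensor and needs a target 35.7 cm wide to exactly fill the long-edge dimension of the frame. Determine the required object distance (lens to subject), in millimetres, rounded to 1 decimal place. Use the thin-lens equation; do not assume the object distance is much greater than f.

498.9 mm

W: 35.7 cm = 357 mm.
Magnification m = w/W = dᵢ/dₒ; combined with 1/f = 1/dₒ + 1/dᵢ this gives dₒ = f·(1 + W/w).
dₒ = 10.4 mm × (1 + 357/7.6) = 10.4 × 47.9737 ≈ 498.926 mm.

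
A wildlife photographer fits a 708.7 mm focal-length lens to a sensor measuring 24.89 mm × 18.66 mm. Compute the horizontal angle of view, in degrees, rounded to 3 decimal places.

2.012°

Angle of view α = 2·arctan(w/2f) with w = 24.89 mm and f = 708.7 mm.
w/2f = 0.01756; arctan(0.01756) ≈ 1.0060°, so α ≈ 2.0121°.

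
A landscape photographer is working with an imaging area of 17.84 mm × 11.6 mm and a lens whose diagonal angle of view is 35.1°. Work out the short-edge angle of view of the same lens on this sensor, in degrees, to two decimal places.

19.56°

Sensor diagonal = √(17.84² + 11.6²) = √452.8256 ≈ 21.2797 mm.
From the diagonal AOV: f = 21.2797 / (2·tan(17.55°)) = 21.2797 / 0.63252 ≈ 33.6429 mm.
Short-edge AOV = 2·arctan(11.6 / (2 × 33.6429)) = 2·arctan(0.17240) ≈ 19.5632°.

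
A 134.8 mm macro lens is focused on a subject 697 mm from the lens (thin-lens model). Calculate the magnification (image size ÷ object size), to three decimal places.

0.240×

Thin lens: 1/f = 1/dₒ + 1/dᵢ → 1/dᵢ = 1/134.8 − 1/697 = 0.0059837 mm⁻¹, so dᵢ ≈ 167.1213 mm.
Magnification m = dᵢ/dₒ = 167.1213/697 ≈ 0.23977.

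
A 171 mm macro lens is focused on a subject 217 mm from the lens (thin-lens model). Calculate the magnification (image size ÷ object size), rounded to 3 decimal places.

Thin lens: 1/f = 1/dₒ + 1/dᵢ → 1/dᵢ = 1/171 − 1/217 = 0.0012397 mm⁻¹, so dᵢ ≈ 806.6739 mm.
Magnification m = dᵢ/dₒ = 806.6739/217 ≈ 3.71739.

3.717×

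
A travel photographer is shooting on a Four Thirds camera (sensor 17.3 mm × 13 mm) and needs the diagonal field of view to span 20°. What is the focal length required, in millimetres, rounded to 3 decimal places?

Sensor diagonal = √(17.3² + 13²) = √468.2900 ≈ 21.6400 mm.
From α = 2·arctan(d/2f) we get f = d / (2·tan(α/2)).
With d = 21.6400 mm and α/2 = 10°, tan(α/2) ≈ 0.17633, so f ≈ 21.6400 / 0.35265 ≈ 61.3633 mm.

61.363 mm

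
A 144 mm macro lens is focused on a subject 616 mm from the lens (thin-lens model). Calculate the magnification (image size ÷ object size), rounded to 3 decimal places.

Thin lens: 1/f = 1/dₒ + 1/dᵢ → 1/dᵢ = 1/144 − 1/616 = 0.0053211 mm⁻¹, so dᵢ ≈ 187.9322 mm.
Magnification m = dᵢ/dₒ = 187.9322/616 ≈ 0.30508.

0.305×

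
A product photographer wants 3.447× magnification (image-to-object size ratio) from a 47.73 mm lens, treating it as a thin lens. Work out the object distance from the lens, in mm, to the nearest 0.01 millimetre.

61.58 mm

With m = dᵢ/dₒ and 1/f = 1/dₒ + 1/dᵢ, substituting dᵢ = m·dₒ gives 1/f = (1 + 1/m)/dₒ, hence dₒ = f·(1 + 1/m).
dₒ = 47.73 × (1 + 1/3.447) = 47.73 × 1.29011 ≈ 61.577 mm.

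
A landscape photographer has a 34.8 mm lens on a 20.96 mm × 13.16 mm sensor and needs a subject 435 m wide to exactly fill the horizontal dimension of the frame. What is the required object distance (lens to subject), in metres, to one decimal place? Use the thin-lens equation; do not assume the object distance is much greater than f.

722.3 m

W: 435 m = 435000 mm.
Magnification m = w/W = dᵢ/dₒ; combined with 1/f = 1/dₒ + 1/dᵢ this gives dₒ = f·(1 + W/w).
dₒ = 34.8 mm × (1 + 435000/20.96) = 34.8 × 20754.8168 ≈ 722267.624 mm = 722.268 m.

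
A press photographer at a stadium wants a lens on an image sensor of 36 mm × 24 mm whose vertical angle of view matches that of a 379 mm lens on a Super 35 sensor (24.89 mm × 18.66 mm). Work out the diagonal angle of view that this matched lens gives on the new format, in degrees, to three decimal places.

5.082°

Equal vertical AOV ⇒ f₂ = f₁ · 24/18.66 = 379 × 1.28617 ≈ 487.4598 mm.
Sensor diagonal = √(36² + 24²) = √1872.0000 ≈ 43.2666 mm.
Diagonal AOV on the new format = 2·arctan(43.2666 / (2 × 487.4598)) = 2·arctan(0.04438) ≈ 5.0822°.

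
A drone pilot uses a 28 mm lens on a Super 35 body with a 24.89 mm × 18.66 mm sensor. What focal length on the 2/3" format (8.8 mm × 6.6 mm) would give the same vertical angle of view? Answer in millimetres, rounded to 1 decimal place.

9.9 mm

Equal angle of view means equal height/f ratio, so f₂ = f₁ · (height₂/height₁) = 28 × 6.6/18.66.
f₂ = 28 × 0.35370 ≈ 9.904 mm.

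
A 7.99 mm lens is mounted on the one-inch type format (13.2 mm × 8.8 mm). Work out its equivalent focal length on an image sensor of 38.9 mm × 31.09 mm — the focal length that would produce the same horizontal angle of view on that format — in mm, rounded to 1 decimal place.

Equal angle of view means equal width/f ratio, so f₂ = f₁ · (width₂/width₁) = 7.99 × 38.9/13.2.
f₂ = 7.99 × 2.94697 ≈ 23.546 mm.

23.5 mm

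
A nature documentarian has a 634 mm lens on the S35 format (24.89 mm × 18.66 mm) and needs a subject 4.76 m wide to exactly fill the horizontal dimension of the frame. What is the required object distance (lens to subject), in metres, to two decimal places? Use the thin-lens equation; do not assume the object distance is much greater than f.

W: 4.76 m = 4760 mm.
Magnification m = w/W = dᵢ/dₒ; combined with 1/f = 1/dₒ + 1/dᵢ this gives dₒ = f·(1 + W/w).
dₒ = 634 mm × (1 + 4760/24.89) = 634 × 192.2415 ≈ 121881.087 mm = 121.881 m.

121.88 m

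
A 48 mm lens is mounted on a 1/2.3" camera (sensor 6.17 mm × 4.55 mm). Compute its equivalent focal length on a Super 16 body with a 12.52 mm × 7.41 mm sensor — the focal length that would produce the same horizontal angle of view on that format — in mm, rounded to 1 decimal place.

97.4 mm

Equal angle of view means equal width/f ratio, so f₂ = f₁ · (width₂/width₁) = 48 × 12.52/6.17.
f₂ = 48 × 2.02917 ≈ 97.400 mm.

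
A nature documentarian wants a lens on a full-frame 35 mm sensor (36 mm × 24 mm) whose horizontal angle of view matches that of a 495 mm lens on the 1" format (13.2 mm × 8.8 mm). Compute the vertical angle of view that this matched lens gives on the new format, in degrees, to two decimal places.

Equal horizontal AOV ⇒ f₂ = f₁ · 36/13.2 = 495 × 2.72727 ≈ 1350.0000 mm.
Vertical AOV on the new format = 2·arctan(24 / (2 × 1350.0000)) = 2·arctan(0.00889) ≈ 1.0186°.

1.02°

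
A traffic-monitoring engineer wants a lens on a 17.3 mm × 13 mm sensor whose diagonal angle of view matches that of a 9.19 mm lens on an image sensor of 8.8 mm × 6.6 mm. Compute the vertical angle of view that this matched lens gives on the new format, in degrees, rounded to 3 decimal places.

Sensor diagonal = √(8.8² + 6.6²) = √121.0000 ≈ 11.0000 mm.
Sensor diagonal = √(17.3² + 13²) = √468.2900 ≈ 21.6400 mm.
Equal diagonal AOV ⇒ f₂ = f₁ · 21.6400/11.0000 = 9.19 × 1.96727 ≈ 18.0792 mm.
Vertical AOV on the new format = 2·arctan(13 / (2 × 18.0792)) = 2·arctan(0.35953) ≈ 39.5499°.

39.550°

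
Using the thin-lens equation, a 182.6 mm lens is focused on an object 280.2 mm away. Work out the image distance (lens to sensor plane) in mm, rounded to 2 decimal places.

1/dᵢ = 1/f − 1/dₒ = 1/182.6 − 1/280.2 = 0.0019076 mm⁻¹.
dᵢ = 1/0.0019076 ≈ 524.2266 mm.

524.23 mm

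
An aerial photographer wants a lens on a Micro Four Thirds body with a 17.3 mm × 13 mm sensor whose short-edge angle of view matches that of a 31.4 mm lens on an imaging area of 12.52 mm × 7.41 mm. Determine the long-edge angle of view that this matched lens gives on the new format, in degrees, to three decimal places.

17.848°

Equal short-edge AOV ⇒ f₂ = f₁ · 13/7.41 = 31.4 × 1.75439 ≈ 55.0877 mm.
Long-edge AOV on the new format = 2·arctan(17.3 / (2 × 55.0877)) = 2·arctan(0.15702) ≈ 17.8477°.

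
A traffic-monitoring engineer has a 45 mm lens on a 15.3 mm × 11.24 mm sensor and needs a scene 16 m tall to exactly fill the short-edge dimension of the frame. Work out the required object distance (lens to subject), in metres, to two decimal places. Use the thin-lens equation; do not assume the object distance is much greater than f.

64.10 m

W: 16 m = 16000 mm.
Magnification m = h/W = dᵢ/dₒ; combined with 1/f = 1/dₒ + 1/dᵢ this gives dₒ = f·(1 + W/h).
dₒ = 45 mm × (1 + 16000/11.24) = 45 × 1424.4875 ≈ 64101.940 mm = 64.1019 m.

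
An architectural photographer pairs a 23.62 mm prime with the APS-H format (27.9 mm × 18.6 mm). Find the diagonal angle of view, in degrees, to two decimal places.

70.74°

Sensor diagonal = √(27.9² + 18.6²) = √1124.3700 ≈ 33.5316 mm.
Angle of view α = 2·arctan(d/2f) with d = 33.5316 mm and f = 23.62 mm.
d/2f = 0.70981; arctan(0.70981) ≈ 35.3677°, so α ≈ 70.7354°.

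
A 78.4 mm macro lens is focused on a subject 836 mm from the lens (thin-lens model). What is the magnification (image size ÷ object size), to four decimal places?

0.1035×

Thin lens: 1/f = 1/dₒ + 1/dᵢ → 1/dᵢ = 1/78.4 − 1/836 = 0.0115589 mm⁻¹, so dᵢ ≈ 86.5132 mm.
Magnification m = dᵢ/dₒ = 86.5132/836 ≈ 0.10348.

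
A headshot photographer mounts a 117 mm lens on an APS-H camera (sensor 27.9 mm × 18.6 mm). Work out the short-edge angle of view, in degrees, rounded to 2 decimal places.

9.09°

Angle of view α = 2·arctan(h/2f) with h = 18.6 mm and f = 117 mm.
h/2f = 0.07949; arctan(0.07949) ≈ 4.5447°, so α ≈ 9.0894°.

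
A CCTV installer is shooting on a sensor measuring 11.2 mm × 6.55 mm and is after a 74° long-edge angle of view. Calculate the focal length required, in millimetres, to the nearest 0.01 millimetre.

7.43 mm

From α = 2·arctan(w/2f) we get f = w / (2·tan(α/2)).
With w = 11.2 mm and α/2 = 37°, tan(α/2) ≈ 0.75355, so f ≈ 11.2 / 1.50711 ≈ 7.4315 mm.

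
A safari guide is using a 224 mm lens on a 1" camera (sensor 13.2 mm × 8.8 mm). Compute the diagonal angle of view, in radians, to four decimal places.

Sensor diagonal = √(13.2² + 8.8²) = √251.6800 ≈ 15.8644 mm.
Angle of view α = 2·arctan(d/2f) with d = 15.8644 mm and f = 224 mm.
d/2f = 0.03541; arctan(0.03541) ≈ 0.0354 rad, so α ≈ 0.0708 rad.

0.0708 rad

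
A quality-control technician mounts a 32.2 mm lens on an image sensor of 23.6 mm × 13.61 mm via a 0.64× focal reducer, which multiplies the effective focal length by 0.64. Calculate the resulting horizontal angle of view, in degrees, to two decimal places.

59.59°

Effective focal length f = 32.2 × 0.64 = 20.608 mm.
α = 2·arctan(23.6 / (2 × 20.608)) = 2·arctan(0.57259) ≈ 59.5903°.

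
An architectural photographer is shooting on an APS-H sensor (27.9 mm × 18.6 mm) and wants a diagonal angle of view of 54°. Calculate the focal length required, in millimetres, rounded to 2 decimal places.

Sensor diagonal = √(27.9² + 18.6²) = √1124.3700 ≈ 33.5316 mm.
From α = 2·arctan(d/2f) we get f = d / (2·tan(α/2)).
With d = 33.5316 mm and α/2 = 27°, tan(α/2) ≈ 0.50953, so f ≈ 33.5316 / 1.01905 ≈ 32.9048 mm.

32.90 mm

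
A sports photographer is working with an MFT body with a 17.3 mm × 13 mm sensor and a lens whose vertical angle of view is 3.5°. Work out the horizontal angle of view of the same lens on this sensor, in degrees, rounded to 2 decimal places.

4.66°

From the vertical AOV: f = 13 / (2·tan(1.75°)) = 13 / 0.06111 ≈ 212.7467 mm.
Horizontal AOV = 2·arctan(17.3 / (2 × 212.7467)) = 2·arctan(0.04066) ≈ 4.6566°.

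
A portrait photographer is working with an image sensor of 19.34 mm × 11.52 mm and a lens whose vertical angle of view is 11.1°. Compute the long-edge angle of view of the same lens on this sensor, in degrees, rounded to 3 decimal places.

From the vertical AOV: f = 11.52 / (2·tan(5.55°)) = 11.52 / 0.19434 ≈ 59.2776 mm.
Long-edge AOV = 2·arctan(19.34 / (2 × 59.2776)) = 2·arctan(0.16313) ≈ 18.5302°.

18.530°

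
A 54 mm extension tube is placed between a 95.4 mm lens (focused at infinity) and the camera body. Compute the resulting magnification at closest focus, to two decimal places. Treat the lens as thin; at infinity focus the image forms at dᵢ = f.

0.57×

The tube moves the image plane from f to f + e, so dᵢ = 95.4 + 54 = 149.4 mm. Focus is achieved when 1/f = 1/dₒ + 1/dᵢ, giving dₒ = 1/(1/f − 1/(f+e)).
Magnification m = dᵢ/dₒ = (f+e)·(1/f − 1/(f+e)) = e/f = 54/95.4 ≈ 0.5660.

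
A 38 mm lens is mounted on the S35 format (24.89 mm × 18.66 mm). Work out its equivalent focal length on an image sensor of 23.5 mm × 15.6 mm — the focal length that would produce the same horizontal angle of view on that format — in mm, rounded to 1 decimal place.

35.9 mm

Equal angle of view means equal width/f ratio, so f₂ = f₁ · (width₂/width₁) = 38 × 23.5/24.89.
f₂ = 38 × 0.94415 ≈ 35.878 mm.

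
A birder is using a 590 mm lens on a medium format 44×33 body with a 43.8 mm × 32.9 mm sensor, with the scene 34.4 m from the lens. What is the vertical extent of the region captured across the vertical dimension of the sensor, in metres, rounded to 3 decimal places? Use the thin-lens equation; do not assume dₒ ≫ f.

1.885 m

dₒ: 34.4 m = 34400 mm.
Similar triangles through the lens centre give W/dₒ = h/dᵢ; with 1/f = 1/dₒ + 1/dᵢ this gives W = h·(dₒ − f)/f.
W = 32.9 mm × (34400 − 590) / 590 = 32.9 × 57.3051 ≈ 1885.337 mm = 1.88534 m.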